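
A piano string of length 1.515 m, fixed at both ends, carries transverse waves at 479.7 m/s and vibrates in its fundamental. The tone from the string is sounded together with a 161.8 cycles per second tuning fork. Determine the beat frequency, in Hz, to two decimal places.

For a string fixed at both ends, f_n = n·v/(2L) = 1·479.7/(2·1.515) = 158.3168 Hz.
f_beat = |158.3168 − 161.8| = 3.48 Hz.

3.48 Hz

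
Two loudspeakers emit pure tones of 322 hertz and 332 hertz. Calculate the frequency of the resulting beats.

10 Hz

f_beat = |f₁ − f₂|.
|322 − 332| = 10 Hz.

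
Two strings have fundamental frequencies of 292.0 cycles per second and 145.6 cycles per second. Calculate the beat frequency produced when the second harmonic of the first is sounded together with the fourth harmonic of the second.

1.6 Hz

Second harmonic of the first: 2·292.0 = 584.0 Hz.
Fourth harmonic of the second: 4·145.6 = 582.4 Hz.
f_beat = |584.0 − 582.4| = 1.6 Hz.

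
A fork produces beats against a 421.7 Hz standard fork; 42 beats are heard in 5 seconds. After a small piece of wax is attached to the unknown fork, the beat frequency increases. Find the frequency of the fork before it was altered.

Beat frequency = 42/5 = 8.4 Hz.
|f − 421.7| = 8.4, so the fork was at either 413.3 Hz or 430.1 Hz.
Loading a fork with wax lowers its frequency; the adjustment lowers the fork's frequency.
The beat rate rose, so the adjustment moved the fork further from 421.7 Hz — it was already below the reference.

413.3 Hz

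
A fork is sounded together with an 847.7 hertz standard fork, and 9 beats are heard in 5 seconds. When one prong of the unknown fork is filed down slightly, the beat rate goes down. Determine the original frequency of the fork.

Beat frequency = 9/5 = 1.8 Hz.
|f − 847.7| = 1.8, so the fork was at either 845.9 Hz or 849.5 Hz.
Filing a prong removes mass and raises the fork's frequency; the adjustment raises the fork's frequency.
The beat rate fell, so the adjustment moved the fork toward 847.7 Hz — it must have started below the reference.

845.9 Hz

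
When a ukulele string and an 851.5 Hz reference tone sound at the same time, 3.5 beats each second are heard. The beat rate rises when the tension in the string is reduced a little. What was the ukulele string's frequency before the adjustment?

|f − 851.5| = 3.5, so the ukulele string was at either 848 Hz or 855 Hz.
Lower tension means lower frequency; the adjustment lowers the ukulele string's frequency.
The beat rate rose, so the adjustment moved the ukulele string further from 851.5 Hz — it was already below the reference.

848 Hz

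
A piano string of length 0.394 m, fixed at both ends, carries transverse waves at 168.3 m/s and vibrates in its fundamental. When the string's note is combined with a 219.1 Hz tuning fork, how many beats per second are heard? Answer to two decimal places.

For a string fixed at both ends, f_n = n·v/(2L) = 1·168.3/(2·0.394) = 213.5787 Hz.
f_beat = |213.5787 − 219.1| = 5.52 Hz.

5.52 Hz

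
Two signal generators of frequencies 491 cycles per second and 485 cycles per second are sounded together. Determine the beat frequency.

The beat frequency equals the magnitude of the frequency difference.
|491 − 485| = 6 Hz.

6 Hz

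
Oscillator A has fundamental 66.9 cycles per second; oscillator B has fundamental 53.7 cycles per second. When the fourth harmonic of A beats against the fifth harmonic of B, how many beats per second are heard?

0.9 Hz

Fourth harmonic of the first: 4·66.9 = 267.6 Hz.
Fifth harmonic of the second: 5·53.7 = 268.5 Hz.
f_beat = |267.6 − 268.5| = 0.9 Hz.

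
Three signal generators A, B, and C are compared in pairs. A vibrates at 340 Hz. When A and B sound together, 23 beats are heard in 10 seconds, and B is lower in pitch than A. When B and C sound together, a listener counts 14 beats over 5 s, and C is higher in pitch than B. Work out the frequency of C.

340.5 Hz

A–B: Beat frequency = 23/10 = 2.3 Hz.
B is below A, so f_B = 340 − 2.3 = 337.7 Hz.
B–C: Beat frequency = 14/5 = 2.8 Hz.
C is above B, so f_C = 337.7 + 2.8 = 340.5 Hz.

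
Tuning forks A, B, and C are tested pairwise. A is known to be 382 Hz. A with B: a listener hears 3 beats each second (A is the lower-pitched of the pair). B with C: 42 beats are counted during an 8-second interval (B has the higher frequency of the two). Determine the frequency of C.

B is above A, so f_B = 382 + 3 = 385 Hz.
B–C: Beat frequency = 42/8 = 5.25 Hz.
C is below B, so f_C = 385 − 5.25 = 379.75 Hz.

379.75 Hz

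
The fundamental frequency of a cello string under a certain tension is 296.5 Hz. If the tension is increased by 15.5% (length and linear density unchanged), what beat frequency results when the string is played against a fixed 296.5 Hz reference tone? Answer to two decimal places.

For a string, f ∝ √T, so the new frequency is 296.5·√1.155 = 318.6513 Hz.
f_beat = |318.6513 − 296.5| = 22.15 Hz.

22.15 Hz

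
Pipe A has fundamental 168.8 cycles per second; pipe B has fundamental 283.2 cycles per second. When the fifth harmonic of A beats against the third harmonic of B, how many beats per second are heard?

5.6 Hz

Fifth harmonic of the first: 5·168.8 = 844.0 Hz.
Third harmonic of the second: 3·283.2 = 849.6 Hz.
f_beat = |844.0 − 849.6| = 5.6 Hz.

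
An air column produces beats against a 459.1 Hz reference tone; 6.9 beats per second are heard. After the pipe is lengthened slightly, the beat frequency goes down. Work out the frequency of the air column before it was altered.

|f − 459.1| = 6.9, so the air column was at either 452.2 Hz or 466 Hz.
A longer pipe has a lower fundamental; the adjustment lowers the air column's frequency.
The beat rate fell, so the adjustment moved the air column toward 459.1 Hz — it must have started above the reference.

466 Hz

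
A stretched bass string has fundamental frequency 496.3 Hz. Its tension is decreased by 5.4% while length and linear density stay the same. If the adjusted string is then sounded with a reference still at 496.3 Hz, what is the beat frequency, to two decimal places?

13.59 Hz

For a string, f ∝ √T, so the new frequency is 496.3·√0.946 = 482.7139 Hz.
f_beat = |482.7139 − 496.3| = 13.59 Hz.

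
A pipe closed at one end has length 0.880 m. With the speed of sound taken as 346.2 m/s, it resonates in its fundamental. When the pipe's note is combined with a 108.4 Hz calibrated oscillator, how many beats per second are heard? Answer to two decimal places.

Closed pipe (odd harmonics): f_n = n·v/(4L) = 1·346.2/(4·0.880) = 98.3523 Hz.
f_beat = |98.3523 − 108.4| = 10.05 Hz.

10.05 Hz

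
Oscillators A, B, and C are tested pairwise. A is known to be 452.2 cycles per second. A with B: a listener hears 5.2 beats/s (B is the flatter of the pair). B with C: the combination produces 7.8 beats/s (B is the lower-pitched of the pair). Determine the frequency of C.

454.8 Hz

B is below A, so f_B = 452.2 − 5.2 = 447 Hz.
C is above B, so f_C = 447 + 7.8 = 454.8 Hz.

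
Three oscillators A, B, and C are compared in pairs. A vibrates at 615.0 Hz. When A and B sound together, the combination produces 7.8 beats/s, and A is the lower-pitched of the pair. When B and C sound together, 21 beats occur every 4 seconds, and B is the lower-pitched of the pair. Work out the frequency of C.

B is above A, so f_B = 615.0 + 7.8 = 622.8 Hz.
B–C: Beat frequency = 21/4 = 5.25 Hz.
C is above B, so f_C = 622.8 + 5.25 = 628.05 Hz.

628.05 Hz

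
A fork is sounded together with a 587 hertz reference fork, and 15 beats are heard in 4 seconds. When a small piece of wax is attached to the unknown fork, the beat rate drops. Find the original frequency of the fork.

Beat frequency = 15/4 = 3.75 Hz.
|f − 587| = 3.75, so the fork was at either 583.25 Hz or 590.75 Hz.
Loading a fork with wax lowers its frequency; the adjustment lowers the fork's frequency.
The beat rate fell, so the adjustment moved the fork toward 587 Hz — it must have started above the reference.

590.75 Hz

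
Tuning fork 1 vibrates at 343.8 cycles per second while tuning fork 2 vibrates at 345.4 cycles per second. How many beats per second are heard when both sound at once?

f_beat = |f₁ − f₂|.
|343.8 − 345.4| = 1.6 Hz.

1.6 Hz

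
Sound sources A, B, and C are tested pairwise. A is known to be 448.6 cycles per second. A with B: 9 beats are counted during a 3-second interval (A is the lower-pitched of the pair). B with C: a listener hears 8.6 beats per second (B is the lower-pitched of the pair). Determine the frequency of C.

A–B: Beat frequency = 9/3 = 3 Hz.
B is above A, so f_B = 448.6 + 3 = 451.6 Hz.
C is above B, so f_C = 451.6 + 8.6 = 460.2 Hz.

460.2 Hz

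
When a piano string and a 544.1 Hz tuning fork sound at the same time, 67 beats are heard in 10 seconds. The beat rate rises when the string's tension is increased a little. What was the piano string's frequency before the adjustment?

550.8 Hz

Beat frequency = 67/10 = 6.7 Hz.
|f − 544.1| = 6.7, so the piano string was at either 537.4 Hz or 550.8 Hz.
Higher tension means higher frequency; the adjustment raises the piano string's frequency.
The beat rate rose, so the adjustment moved the piano string further from 544.1 Hz — it was already above the reference.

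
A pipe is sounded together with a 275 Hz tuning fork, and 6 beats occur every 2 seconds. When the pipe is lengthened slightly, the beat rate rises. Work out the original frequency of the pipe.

272 Hz

Beat frequency = 6/2 = 3 Hz.
|f − 275| = 3, so the pipe was at either 272 Hz or 278 Hz.
A longer pipe has a lower fundamental; the adjustment lowers the pipe's frequency.
The beat rate rose, so the adjustment moved the pipe further from 275 Hz — it was already below the reference.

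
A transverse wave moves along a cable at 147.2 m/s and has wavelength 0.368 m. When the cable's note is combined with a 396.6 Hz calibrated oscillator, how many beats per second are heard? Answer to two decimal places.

3.40 Hz

Source frequency f = v/λ = 147.2/0.368 = 400.0000 Hz.
f_beat = |400.0000 − 396.6| = 3.40 Hz.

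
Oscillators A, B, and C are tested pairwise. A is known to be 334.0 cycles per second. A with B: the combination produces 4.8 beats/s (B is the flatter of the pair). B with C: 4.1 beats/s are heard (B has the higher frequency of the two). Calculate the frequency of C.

B is below A, so f_B = 334.0 − 4.8 = 329.2 Hz.
C is below B, so f_C = 329.2 − 4.1 = 325.1 Hz.

325.1 Hz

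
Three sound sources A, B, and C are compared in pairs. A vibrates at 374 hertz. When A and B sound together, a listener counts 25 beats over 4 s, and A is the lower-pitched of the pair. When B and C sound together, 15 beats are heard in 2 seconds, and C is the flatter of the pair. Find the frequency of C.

372.75 Hz

A–B: Beat frequency = 25/4 = 6.25 Hz.
B is above A, so f_B = 374 + 6.25 = 380.25 Hz.
B–C: Beat frequency = 15/2 = 7.5 Hz.
C is below B, so f_C = 380.25 − 7.5 = 372.75 Hz.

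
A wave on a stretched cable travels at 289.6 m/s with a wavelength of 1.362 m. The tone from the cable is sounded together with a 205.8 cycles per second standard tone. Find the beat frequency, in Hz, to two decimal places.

Source frequency f = v/λ = 289.6/1.362 = 212.6285 Hz.
f_beat = |212.6285 − 205.8| = 6.83 Hz.

6.83 Hz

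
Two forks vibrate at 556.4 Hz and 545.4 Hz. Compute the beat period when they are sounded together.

0.091 s

f_beat = |556.4 − 545.4| = 11 Hz.
Beat period T = 1 / f_beat = 1 / 11 s.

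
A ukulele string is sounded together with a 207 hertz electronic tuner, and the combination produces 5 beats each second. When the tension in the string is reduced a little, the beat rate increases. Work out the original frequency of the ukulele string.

|f − 207| = 5, so the ukulele string was at either 202 Hz or 212 Hz.
Lower tension means lower frequency; the adjustment lowers the ukulele string's frequency.
The beat rate rose, so the adjustment moved the ukulele string further from 207 Hz — it was already below the reference.

202 Hz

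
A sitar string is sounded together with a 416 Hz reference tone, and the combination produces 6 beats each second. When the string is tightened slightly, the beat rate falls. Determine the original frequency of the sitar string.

|f − 416| = 6, so the sitar string was at either 410 Hz or 422 Hz.
Increasing tension raises a string's frequency; the adjustment raises the sitar string's frequency.
The beat rate fell, so the adjustment moved the sitar string toward 416 Hz — it must have started below the reference.

410 Hz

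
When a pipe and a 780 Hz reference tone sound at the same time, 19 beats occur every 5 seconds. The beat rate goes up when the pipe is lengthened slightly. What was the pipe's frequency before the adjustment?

Beat frequency = 19/5 = 3.8 Hz.
|f − 780| = 3.8, so the pipe was at either 776.2 Hz or 783.8 Hz.
A longer pipe has a lower fundamental; the adjustment lowers the pipe's frequency.
The beat rate rose, so the adjustment moved the pipe further from 780 Hz — it was already below the reference.

776.2 Hz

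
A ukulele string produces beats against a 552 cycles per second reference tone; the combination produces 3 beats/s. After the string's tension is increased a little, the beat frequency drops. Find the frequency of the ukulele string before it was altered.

549 Hz

|f − 552| = 3, so the ukulele string was at either 549 Hz or 555 Hz.
Higher tension means higher frequency; the adjustment raises the ukulele string's frequency.
The beat rate fell, so the adjustment moved the ukulele string toward 552 Hz — it must have started below the reference.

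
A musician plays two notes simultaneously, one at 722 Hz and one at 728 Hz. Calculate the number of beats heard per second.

6 Hz

f_beat = |f₁ − f₂|.
|722 − 728| = 6 Hz.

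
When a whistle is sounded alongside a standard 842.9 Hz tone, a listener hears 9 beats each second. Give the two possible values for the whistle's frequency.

833.9 Hz or 851.9 Hz

|f − 842.9| = 9, so f = 842.9 ± 9.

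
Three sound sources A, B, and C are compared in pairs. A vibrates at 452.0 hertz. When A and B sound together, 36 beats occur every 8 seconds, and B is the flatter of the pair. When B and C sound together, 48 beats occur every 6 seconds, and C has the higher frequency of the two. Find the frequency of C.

455.5 Hz

A–B: Beat frequency = 36/8 = 4.5 Hz.
B is below A, so f_B = 452.0 − 4.5 = 447.5 Hz.
B–C: Beat frequency = 48/6 = 8 Hz.
C is above B, so f_C = 447.5 + 8 = 455.5 Hz.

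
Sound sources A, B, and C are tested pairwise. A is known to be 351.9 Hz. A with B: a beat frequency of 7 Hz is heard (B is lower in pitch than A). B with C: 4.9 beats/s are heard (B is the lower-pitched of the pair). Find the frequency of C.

349.8 Hz

B is below A, so f_B = 351.9 − 7 = 344.9 Hz.
C is above B, so f_C = 344.9 + 4.9 = 349.8 Hz.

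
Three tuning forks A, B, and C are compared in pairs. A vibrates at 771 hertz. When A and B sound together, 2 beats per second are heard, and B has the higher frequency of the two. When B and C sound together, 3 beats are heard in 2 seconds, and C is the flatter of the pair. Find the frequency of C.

771.5 Hz

B is above A, so f_B = 771 + 2 = 773 Hz.
B–C: Beat frequency = 3/2 = 1.5 Hz.
C is below B, so f_C = 773 − 1.5 = 771.5 Hz.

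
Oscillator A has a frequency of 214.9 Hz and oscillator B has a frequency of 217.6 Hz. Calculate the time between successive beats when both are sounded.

f_beat = |214.9 − 217.6| = 2.7 Hz.
Beat period T = 1 / f_beat = 1 / 2.7 s.

0.370 s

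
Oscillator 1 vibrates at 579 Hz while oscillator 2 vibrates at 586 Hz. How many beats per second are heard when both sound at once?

f_beat = |f₁ − f₂|.
|579 − 586| = 7 Hz.

7 Hz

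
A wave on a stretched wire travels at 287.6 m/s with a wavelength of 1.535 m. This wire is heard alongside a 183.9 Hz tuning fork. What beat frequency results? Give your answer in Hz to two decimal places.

3.46 Hz

Source frequency f = v/λ = 287.6/1.535 = 187.3616 Hz.
f_beat = |187.3616 − 183.9| = 3.46 Hz.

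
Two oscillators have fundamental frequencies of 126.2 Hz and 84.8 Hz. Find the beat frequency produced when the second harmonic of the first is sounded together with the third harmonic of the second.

Second harmonic of the first: 2·126.2 = 252.4 Hz.
Third harmonic of the second: 3·84.8 = 254.4 Hz.
f_beat = |252.4 − 254.4| = 2.0 Hz.

2.0 Hz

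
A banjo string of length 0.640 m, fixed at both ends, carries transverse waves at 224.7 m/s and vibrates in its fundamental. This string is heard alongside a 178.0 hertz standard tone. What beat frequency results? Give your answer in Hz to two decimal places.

For a string fixed at both ends, f_n = n·v/(2L) = 1·224.7/(2·0.640) = 175.5469 Hz.
f_beat = |175.5469 − 178.0| = 2.45 Hz.

2.45 Hz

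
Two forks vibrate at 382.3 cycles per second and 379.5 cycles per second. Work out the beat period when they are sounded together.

f_beat = |382.3 − 379.5| = 2.8 Hz.
Beat period T = 1 / f_beat = 1 / 2.8 s.

0.357 s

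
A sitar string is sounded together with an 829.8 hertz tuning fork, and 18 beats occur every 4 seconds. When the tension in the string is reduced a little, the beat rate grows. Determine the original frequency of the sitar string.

Beat frequency = 18/4 = 4.5 Hz.
|f − 829.8| = 4.5, so the sitar string was at either 825.3 Hz or 834.3 Hz.
Lower tension means lower frequency; the adjustment lowers the sitar string's frequency.
The beat rate rose, so the adjustment moved the sitar string further from 829.8 Hz — it was already below the reference.

825.3 Hz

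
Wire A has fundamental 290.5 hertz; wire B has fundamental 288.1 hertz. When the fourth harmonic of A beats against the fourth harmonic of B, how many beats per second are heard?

9.6 Hz

Fourth harmonic of the first: 4·290.5 = 1162.0 Hz.
Fourth harmonic of the second: 4·288.1 = 1152.4 Hz.
f_beat = |1162.0 − 1152.4| = 9.6 Hz.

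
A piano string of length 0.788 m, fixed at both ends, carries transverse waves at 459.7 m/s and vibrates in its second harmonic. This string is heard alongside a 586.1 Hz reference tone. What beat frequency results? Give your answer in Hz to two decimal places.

For a string fixed at both ends, f_n = n·v/(2L) = 2·459.7/(2·0.788) = 583.3756 Hz.
f_beat = |583.3756 − 586.1| = 2.72 Hz.

2.72 Hz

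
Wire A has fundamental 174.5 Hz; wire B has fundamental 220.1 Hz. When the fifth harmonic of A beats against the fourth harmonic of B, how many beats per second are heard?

Fifth harmonic of the first: 5·174.5 = 872.5 Hz.
Fourth harmonic of the second: 4·220.1 = 880.4 Hz.
f_beat = |872.5 − 880.4| = 7.9 Hz.

7.9 Hz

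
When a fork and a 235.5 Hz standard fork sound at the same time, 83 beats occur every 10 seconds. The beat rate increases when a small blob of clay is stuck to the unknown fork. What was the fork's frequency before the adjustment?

Beat frequency = 83/10 = 8.3 Hz.
|f − 235.5| = 8.3, so the fork was at either 227.2 Hz or 243.8 Hz.
Adding mass to a fork lowers its frequency; the adjustment lowers the fork's frequency.
The beat rate rose, so the adjustment moved the fork further from 235.5 Hz — it was already below the reference.

227.2 Hz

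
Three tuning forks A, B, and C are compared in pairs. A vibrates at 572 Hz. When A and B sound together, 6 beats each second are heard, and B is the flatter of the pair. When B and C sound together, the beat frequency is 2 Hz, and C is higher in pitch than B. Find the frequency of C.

B is below A, so f_B = 572 − 6 = 566 Hz.
C is above B, so f_C = 566 + 2 = 568 Hz.

568 Hz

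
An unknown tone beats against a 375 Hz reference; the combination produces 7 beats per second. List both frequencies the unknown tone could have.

|f − 375| = 7, so f = 375 ± 7.

368 Hz or 382 Hz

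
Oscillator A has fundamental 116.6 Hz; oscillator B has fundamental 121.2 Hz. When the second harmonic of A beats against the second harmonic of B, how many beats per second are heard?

Second harmonic of the first: 2·116.6 = 233.2 Hz.
Second harmonic of the second: 2·121.2 = 242.4 Hz.
f_beat = |233.2 − 242.4| = 9.2 Hz.

9.2 Hz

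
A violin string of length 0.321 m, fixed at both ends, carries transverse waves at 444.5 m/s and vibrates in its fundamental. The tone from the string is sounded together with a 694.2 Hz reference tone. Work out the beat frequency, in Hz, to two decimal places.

For a string fixed at both ends, f_n = n·v/(2L) = 1·444.5/(2·0.321) = 692.3676 Hz.
f_beat = |692.3676 − 694.2| = 1.83 Hz.

1.83 Hz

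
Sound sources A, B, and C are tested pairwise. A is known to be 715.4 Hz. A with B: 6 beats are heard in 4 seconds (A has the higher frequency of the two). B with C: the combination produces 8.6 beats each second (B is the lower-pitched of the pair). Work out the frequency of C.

722.5 Hz

A–B: Beat frequency = 6/4 = 1.5 Hz.
B is below A, so f_B = 715.4 − 1.5 = 713.9 Hz.
C is above B, so f_C = 713.9 + 8.6 = 722.5 Hz.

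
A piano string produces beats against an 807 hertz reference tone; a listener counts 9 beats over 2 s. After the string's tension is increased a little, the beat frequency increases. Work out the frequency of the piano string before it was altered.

Beat frequency = 9/2 = 4.5 Hz.
|f − 807| = 4.5, so the piano string was at either 802.5 Hz or 811.5 Hz.
Higher tension means higher frequency; the adjustment raises the piano string's frequency.
The beat rate rose, so the adjustment moved the piano string further from 807 Hz — it was already above the reference.

811.5 Hz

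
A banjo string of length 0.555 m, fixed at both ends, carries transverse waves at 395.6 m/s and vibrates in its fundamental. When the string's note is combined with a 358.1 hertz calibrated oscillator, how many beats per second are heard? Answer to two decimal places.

1.70 Hz

For a string fixed at both ends, f_n = n·v/(2L) = 1·395.6/(2·0.555) = 356.3964 Hz.
f_beat = |356.3964 − 358.1| = 1.70 Hz.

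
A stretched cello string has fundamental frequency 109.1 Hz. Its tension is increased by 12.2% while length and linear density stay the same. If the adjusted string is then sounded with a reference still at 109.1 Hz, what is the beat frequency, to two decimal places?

For a string, f ∝ √T, so the new frequency is 109.1·√1.122 = 115.5636 Hz.
f_beat = |115.5636 − 109.1| = 6.46 Hz.

6.46 Hz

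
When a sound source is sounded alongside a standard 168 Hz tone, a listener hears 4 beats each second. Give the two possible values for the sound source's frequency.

164 Hz or 172 Hz

|f − 168| = 4, so f = 168 ± 4.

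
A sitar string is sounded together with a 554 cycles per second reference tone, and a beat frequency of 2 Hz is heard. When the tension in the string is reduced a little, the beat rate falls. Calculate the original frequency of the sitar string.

556 Hz

|f − 554| = 2, so the sitar string was at either 552 Hz or 556 Hz.
Lower tension means lower frequency; the adjustment lowers the sitar string's frequency.
The beat rate fell, so the adjustment moved the sitar string toward 554 Hz — it must have started above the reference.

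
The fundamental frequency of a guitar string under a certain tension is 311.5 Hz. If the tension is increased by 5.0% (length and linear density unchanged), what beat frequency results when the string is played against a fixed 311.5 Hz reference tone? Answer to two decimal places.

7.69 Hz

For a string, f ∝ √T, so the new frequency is 311.5·√1.050 = 319.1925 Hz.
f_beat = |319.1925 − 311.5| = 7.69 Hz.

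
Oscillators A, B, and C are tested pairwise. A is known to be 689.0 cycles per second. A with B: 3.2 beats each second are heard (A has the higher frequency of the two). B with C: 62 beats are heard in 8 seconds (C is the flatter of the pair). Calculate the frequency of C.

678.05 Hz

B is below A, so f_B = 689.0 − 3.2 = 685.8 Hz.
B–C: Beat frequency = 62/8 = 7.75 Hz.
C is below B, so f_C = 685.8 − 7.75 = 678.05 Hz.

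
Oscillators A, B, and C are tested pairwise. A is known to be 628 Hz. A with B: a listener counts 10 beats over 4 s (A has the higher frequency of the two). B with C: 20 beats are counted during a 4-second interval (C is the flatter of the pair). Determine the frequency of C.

620.5 Hz

A–B: Beat frequency = 10/4 = 2.5 Hz.
B is below A, so f_B = 628 − 2.5 = 625.5 Hz.
B–C: Beat frequency = 20/4 = 5 Hz.
C is below B, so f_C = 625.5 − 5 = 620.5 Hz.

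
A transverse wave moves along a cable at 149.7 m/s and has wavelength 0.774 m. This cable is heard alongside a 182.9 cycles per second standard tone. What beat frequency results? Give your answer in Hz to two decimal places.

Source frequency f = v/λ = 149.7/0.774 = 193.4109 Hz.
f_beat = |193.4109 − 182.9| = 10.51 Hz.

10.51 Hz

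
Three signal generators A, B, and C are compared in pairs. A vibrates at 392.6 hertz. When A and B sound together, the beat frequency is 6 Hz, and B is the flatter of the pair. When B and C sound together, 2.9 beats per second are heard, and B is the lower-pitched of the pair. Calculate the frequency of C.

389.5 Hz

B is below A, so f_B = 392.6 − 6 = 386.6 Hz.
C is above B, so f_C = 386.6 + 2.9 = 389.5 Hz.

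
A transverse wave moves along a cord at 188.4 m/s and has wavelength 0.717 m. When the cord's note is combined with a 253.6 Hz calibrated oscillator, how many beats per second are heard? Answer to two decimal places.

9.16 Hz

Source frequency f = v/λ = 188.4/0.717 = 262.7615 Hz.
f_beat = |262.7615 − 253.6| = 9.16 Hz.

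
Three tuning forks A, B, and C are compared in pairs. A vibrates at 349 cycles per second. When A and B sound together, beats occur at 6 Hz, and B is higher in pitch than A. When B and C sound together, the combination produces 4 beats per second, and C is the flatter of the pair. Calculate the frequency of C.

351 Hz

B is above A, so f_B = 349 + 6 = 355 Hz.
C is below B, so f_C = 355 − 4 = 351 Hz.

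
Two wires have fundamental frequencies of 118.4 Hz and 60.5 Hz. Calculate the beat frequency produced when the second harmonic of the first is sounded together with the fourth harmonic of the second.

Second harmonic of the first: 2·118.4 = 236.8 Hz.
Fourth harmonic of the second: 4·60.5 = 242.0 Hz.
f_beat = |236.8 − 242.0| = 5.2 Hz.

5.2 Hz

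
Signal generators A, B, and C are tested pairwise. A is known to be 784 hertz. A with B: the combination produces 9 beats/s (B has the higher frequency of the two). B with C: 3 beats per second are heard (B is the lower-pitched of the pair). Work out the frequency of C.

796 Hz

B is above A, so f_B = 784 + 9 = 793 Hz.
C is above B, so f_C = 793 + 3 = 796 Hz.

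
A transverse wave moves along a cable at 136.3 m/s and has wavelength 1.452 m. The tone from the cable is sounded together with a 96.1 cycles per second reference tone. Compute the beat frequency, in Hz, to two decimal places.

Source frequency f = v/λ = 136.3/1.452 = 93.8705 Hz.
f_beat = |93.8705 − 96.1| = 2.23 Hz.

2.23 Hz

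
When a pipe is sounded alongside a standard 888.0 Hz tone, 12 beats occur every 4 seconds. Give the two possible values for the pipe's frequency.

Beat frequency = 12/4 = 3 Hz.
|f − 888.0| = 3, so f = 888.0 ± 3.

885 Hz or 891 Hz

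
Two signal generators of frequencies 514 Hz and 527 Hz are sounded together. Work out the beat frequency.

13 Hz

f_beat = |f₁ − f₂|.
|514 − 527| = 13 Hz.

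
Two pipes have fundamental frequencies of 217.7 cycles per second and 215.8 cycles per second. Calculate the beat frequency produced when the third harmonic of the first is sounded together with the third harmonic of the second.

Third harmonic of the first: 3·217.7 = 653.1 Hz.
Third harmonic of the second: 3·215.8 = 647.4 Hz.
f_beat = |653.1 − 647.4| = 5.7 Hz.

5.7 Hz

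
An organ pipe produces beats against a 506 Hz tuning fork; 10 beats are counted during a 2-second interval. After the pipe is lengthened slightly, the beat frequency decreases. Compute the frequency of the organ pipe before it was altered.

511 Hz

Beat frequency = 10/2 = 5 Hz.
|f − 506| = 5, so the organ pipe was at either 501 Hz or 511 Hz.
A longer pipe has a lower fundamental; the adjustment lowers the organ pipe's frequency.
The beat rate fell, so the adjustment moved the organ pipe toward 506 Hz — it must have started above the reference.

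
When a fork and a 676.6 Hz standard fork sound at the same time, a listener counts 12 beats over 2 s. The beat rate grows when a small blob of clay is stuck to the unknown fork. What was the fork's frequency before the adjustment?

Beat frequency = 12/2 = 6 Hz.
|f − 676.6| = 6, so the fork was at either 670.6 Hz or 682.6 Hz.
Adding mass to a fork lowers its frequency; the adjustment lowers the fork's frequency.
The beat rate rose, so the adjustment moved the fork further from 676.6 Hz — it was already below the reference.

670.6 Hz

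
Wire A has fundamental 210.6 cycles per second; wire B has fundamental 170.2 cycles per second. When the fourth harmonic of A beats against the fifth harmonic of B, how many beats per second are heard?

8.6 Hz

Fourth harmonic of the first: 4·210.6 = 842.4 Hz.
Fifth harmonic of the second: 5·170.2 = 851.0 Hz.
f_beat = |842.4 − 851.0| = 8.6 Hz.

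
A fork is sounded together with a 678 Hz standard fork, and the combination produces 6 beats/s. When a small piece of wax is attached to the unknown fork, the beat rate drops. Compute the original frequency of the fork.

|f − 678| = 6, so the fork was at either 672 Hz or 684 Hz.
Loading a fork with wax lowers its frequency; the adjustment lowers the fork's frequency.
The beat rate fell, so the adjustment moved the fork toward 678 Hz — it must have started above the reference.

684 Hz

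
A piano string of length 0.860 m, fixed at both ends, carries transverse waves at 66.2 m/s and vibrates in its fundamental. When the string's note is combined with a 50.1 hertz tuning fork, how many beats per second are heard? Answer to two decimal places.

11.61 Hz

For a string fixed at both ends, f_n = n·v/(2L) = 1·66.2/(2·0.860) = 38.4884 Hz.
f_beat = |38.4884 − 50.1| = 11.61 Hz.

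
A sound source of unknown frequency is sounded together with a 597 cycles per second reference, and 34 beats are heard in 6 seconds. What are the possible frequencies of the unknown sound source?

Beat frequency = 34/6 = 5.6667 Hz.
|f − 597| = 5.6667, so f = 597 ± 5.6667.

591.3333 Hz or 602.6667 Hz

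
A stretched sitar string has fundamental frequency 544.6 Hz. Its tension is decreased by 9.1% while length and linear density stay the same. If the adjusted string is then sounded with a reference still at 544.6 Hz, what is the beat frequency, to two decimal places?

25.37 Hz

For a string, f ∝ √T, so the new frequency is 544.6·√0.909 = 519.2298 Hz.
f_beat = |519.2298 − 544.6| = 25.37 Hz.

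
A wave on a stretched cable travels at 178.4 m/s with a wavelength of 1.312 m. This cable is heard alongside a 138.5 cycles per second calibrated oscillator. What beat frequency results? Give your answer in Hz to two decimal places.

Source frequency f = v/λ = 178.4/1.312 = 135.9756 Hz.
f_beat = |135.9756 − 138.5| = 2.52 Hz.

2.52 Hz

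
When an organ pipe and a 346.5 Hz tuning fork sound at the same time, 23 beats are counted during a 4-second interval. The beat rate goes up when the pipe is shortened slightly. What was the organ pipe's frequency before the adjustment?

Beat frequency = 23/4 = 5.75 Hz.
|f − 346.5| = 5.75, so the organ pipe was at either 340.75 Hz or 352.25 Hz.
A shorter pipe has a higher fundamental; the adjustment raises the organ pipe's frequency.
The beat rate rose, so the adjustment moved the organ pipe further from 346.5 Hz — it was already above the reference.

352.25 Hz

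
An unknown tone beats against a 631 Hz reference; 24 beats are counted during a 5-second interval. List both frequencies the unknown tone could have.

Beat frequency = 24/5 = 4.8 Hz.
|f − 631| = 4.8, so f = 631 ± 4.8.

626.2 Hz or 635.8 Hz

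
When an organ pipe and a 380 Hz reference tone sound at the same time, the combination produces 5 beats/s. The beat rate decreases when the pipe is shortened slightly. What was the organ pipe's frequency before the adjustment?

|f − 380| = 5, so the organ pipe was at either 375 Hz or 385 Hz.
A shorter pipe has a higher fundamental; the adjustment raises the organ pipe's frequency.
The beat rate fell, so the adjustment moved the organ pipe toward 380 Hz — it must have started below the reference.

375 Hz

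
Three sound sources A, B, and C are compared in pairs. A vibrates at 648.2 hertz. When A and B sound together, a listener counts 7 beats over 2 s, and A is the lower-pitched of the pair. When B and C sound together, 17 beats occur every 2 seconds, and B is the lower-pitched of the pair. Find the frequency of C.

660.2 Hz

A–B: Beat frequency = 7/2 = 3.5 Hz.
B is above A, so f_B = 648.2 + 3.5 = 651.7 Hz.
B–C: Beat frequency = 17/2 = 8.5 Hz.
C is above B, so f_C = 651.7 + 8.5 = 660.2 Hz.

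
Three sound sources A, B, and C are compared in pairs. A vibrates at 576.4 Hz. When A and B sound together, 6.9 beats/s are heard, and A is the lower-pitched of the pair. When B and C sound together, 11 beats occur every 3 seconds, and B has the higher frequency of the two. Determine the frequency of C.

B is above A, so f_B = 576.4 + 6.9 = 583.3 Hz.
B–C: Beat frequency = 11/3 = 3.6667 Hz.
C is below B, so f_C = 583.3 − 3.6667 = 579.6333 Hz.

579.6333 Hz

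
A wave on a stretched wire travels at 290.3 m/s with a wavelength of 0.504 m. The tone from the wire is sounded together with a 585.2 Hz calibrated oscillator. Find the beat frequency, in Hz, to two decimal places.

9.21 Hz

Source frequency f = v/λ = 290.3/0.504 = 575.9921 Hz.
f_beat = |575.9921 − 585.2| = 9.21 Hz.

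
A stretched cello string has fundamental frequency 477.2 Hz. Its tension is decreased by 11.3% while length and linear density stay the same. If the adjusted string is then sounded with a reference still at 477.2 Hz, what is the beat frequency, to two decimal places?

27.77 Hz

For a string, f ∝ √T, so the new frequency is 477.2·√0.887 = 449.4302 Hz.
f_beat = |449.4302 − 477.2| = 27.77 Hz.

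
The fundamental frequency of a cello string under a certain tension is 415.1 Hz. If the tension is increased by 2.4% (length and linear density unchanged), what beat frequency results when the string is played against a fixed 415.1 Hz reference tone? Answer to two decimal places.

4.95 Hz

For a string, f ∝ √T, so the new frequency is 415.1·√1.024 = 420.0517 Hz.
f_beat = |420.0517 − 415.1| = 4.95 Hz.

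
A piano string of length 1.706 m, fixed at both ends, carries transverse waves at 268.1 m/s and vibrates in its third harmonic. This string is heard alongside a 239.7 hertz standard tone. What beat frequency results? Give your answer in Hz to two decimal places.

3.97 Hz

For a string fixed at both ends, f_n = n·v/(2L) = 3·268.1/(2·1.706) = 235.7268 Hz.
f_beat = |235.7268 − 239.7| = 3.97 Hz.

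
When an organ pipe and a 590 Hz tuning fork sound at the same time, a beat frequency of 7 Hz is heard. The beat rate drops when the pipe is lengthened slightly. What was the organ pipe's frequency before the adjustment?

597 Hz

|f − 590| = 7, so the organ pipe was at either 583 Hz or 597 Hz.
A longer pipe has a lower fundamental; the adjustment lowers the organ pipe's frequency.
The beat rate fell, so the adjustment moved the organ pipe toward 590 Hz — it must have started above the reference.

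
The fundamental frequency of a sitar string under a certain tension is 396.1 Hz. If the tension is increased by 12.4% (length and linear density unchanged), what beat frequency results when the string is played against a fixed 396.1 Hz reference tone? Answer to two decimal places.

For a string, f ∝ √T, so the new frequency is 396.1·√1.124 = 419.9407 Hz.
f_beat = |419.9407 − 396.1| = 23.84 Hz.

23.84 Hz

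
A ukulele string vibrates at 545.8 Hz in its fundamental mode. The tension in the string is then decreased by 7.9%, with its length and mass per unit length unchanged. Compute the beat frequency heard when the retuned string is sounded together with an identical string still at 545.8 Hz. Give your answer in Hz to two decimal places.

For a string, f ∝ √T, so the new frequency is 545.8·√0.921 = 523.7974 Hz.
f_beat = |523.7974 − 545.8| = 22.00 Hz.

22.00 Hz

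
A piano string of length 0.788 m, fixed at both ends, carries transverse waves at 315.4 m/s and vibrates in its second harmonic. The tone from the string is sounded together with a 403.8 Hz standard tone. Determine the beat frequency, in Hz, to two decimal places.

For a string fixed at both ends, f_n = n·v/(2L) = 2·315.4/(2·0.788) = 400.2538 Hz.
f_beat = |400.2538 − 403.8| = 3.55 Hz.

3.55 Hz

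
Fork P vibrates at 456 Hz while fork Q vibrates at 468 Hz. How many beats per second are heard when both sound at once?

f_beat = |f₁ − f₂|.
|456 − 468| = 12 Hz.

12 Hz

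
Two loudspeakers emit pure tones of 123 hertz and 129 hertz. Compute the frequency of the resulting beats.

6 Hz

The beat frequency equals the magnitude of the frequency difference.
|123 − 129| = 6 Hz.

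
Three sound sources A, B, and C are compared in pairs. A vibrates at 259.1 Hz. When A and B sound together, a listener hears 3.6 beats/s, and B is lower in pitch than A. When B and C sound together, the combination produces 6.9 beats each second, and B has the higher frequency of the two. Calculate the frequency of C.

248.6 Hz

B is below A, so f_B = 259.1 − 3.6 = 255.5 Hz.
C is below B, so f_C = 255.5 − 6.9 = 248.6 Hz.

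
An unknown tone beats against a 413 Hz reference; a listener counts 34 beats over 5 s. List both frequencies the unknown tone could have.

406.2 Hz or 419.8 Hz

Beat frequency = 34/5 = 6.8 Hz.
|f − 413| = 6.8, so f = 413 ± 6.8.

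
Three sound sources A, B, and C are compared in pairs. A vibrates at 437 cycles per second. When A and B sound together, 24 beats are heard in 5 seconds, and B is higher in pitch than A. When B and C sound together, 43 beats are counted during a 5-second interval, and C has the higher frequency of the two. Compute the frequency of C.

A–B: Beat frequency = 24/5 = 4.8 Hz.
B is above A, so f_B = 437 + 4.8 = 441.8 Hz.
B–C: Beat frequency = 43/5 = 8.6 Hz.
C is above B, so f_C = 441.8 + 8.6 = 450.4 Hz.

450.4 Hz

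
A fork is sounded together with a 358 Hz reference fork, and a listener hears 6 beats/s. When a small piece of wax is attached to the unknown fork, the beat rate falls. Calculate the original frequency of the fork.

364 Hz

|f − 358| = 6, so the fork was at either 352 Hz or 364 Hz.
Loading a fork with wax lowers its frequency; the adjustment lowers the fork's frequency.
The beat rate fell, so the adjustment moved the fork toward 358 Hz — it must have started above the reference.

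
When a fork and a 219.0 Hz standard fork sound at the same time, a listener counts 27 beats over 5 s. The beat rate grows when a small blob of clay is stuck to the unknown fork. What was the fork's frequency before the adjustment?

Beat frequency = 27/5 = 5.4 Hz.
|f − 219.0| = 5.4, so the fork was at either 213.6 Hz or 224.4 Hz.
Adding mass to a fork lowers its frequency; the adjustment lowers the fork's frequency.
The beat rate rose, so the adjustment moved the fork further from 219.0 Hz — it was already below the reference.

213.6 Hz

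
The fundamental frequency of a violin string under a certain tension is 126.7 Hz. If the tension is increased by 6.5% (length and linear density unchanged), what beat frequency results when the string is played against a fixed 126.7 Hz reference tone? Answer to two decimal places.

4.05 Hz

For a string, f ∝ √T, so the new frequency is 126.7·√1.065 = 130.7529 Hz.
f_beat = |130.7529 − 126.7| = 4.05 Hz.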